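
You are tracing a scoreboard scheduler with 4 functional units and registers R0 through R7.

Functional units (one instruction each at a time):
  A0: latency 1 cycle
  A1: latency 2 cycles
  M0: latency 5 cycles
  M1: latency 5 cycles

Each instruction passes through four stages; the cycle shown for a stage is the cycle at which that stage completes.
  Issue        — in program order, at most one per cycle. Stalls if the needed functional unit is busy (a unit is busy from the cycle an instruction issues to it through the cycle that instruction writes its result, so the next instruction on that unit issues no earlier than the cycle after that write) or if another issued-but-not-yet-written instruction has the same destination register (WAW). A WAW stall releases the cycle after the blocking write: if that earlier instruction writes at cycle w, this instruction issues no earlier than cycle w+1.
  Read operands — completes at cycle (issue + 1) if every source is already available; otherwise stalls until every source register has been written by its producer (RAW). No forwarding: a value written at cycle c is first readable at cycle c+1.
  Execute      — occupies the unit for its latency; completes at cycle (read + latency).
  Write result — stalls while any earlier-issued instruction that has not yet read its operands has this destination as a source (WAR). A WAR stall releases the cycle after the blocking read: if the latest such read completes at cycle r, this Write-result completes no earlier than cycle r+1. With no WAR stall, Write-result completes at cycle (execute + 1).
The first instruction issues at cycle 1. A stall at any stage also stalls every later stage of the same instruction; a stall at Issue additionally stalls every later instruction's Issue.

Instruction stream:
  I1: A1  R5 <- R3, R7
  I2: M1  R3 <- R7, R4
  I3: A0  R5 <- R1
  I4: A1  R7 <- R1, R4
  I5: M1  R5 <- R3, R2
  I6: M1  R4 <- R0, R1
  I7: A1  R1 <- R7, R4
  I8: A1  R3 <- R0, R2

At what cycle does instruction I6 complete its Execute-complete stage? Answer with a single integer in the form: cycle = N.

cycle = 24

[I1] 1/2/4/5
[I2] 2/3/8/9
[I3] 6/7/8/9  (WAW R5: wait I1 write@5)
[I4] 7/8/10/11
[I5] 10/11/16/17  (WAW R5: wait I3 write@9)
[I6] 18/19/24/25  (struct: M1 busy until I5 writes@17)
[I7] 19/26/28/29  (RAW R4: wait I6 write@25)
[I8] 30/31/33/34  (struct: A1 busy until I7 writes@29)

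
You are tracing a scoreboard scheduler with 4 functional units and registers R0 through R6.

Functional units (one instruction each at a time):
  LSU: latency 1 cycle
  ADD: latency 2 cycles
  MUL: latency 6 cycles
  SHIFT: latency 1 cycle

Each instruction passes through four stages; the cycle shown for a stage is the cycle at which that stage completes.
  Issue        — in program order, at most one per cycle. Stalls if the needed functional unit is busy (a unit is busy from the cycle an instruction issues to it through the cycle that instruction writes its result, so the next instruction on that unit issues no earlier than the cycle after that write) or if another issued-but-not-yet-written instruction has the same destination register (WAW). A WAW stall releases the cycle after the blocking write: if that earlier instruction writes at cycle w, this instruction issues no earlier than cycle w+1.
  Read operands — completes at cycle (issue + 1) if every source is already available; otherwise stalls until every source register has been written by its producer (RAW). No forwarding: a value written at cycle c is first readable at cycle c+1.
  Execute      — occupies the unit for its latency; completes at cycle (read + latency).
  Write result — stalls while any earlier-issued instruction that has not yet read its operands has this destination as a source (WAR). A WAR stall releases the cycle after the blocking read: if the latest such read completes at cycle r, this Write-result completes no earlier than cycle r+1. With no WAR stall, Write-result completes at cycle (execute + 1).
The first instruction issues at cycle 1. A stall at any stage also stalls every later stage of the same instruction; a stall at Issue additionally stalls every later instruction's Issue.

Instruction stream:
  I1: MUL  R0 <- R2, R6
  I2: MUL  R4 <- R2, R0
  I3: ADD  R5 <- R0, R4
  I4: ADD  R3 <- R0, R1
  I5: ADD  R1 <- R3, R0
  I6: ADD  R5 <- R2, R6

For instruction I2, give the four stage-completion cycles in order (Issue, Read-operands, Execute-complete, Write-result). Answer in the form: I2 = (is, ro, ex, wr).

I2 = (10, 11, 17, 18)

1) issue 1, read 2, done 8, write 9
2) issue 10, read 11, done 17, write 18  <struct: MUL busy until I1 writes@9>
3) issue 11, read 19, done 21, write 22  <RAW R4: wait I2 write@18>
4) issue 23, read 24, done 26, write 27  <struct: ADD busy until I3 writes@22>
5) issue 28, read 29, done 31, write 32  <struct: ADD busy until I4 writes@27>
6) issue 33, read 34, done 36, write 37  <struct: ADD busy until I5 writes@32>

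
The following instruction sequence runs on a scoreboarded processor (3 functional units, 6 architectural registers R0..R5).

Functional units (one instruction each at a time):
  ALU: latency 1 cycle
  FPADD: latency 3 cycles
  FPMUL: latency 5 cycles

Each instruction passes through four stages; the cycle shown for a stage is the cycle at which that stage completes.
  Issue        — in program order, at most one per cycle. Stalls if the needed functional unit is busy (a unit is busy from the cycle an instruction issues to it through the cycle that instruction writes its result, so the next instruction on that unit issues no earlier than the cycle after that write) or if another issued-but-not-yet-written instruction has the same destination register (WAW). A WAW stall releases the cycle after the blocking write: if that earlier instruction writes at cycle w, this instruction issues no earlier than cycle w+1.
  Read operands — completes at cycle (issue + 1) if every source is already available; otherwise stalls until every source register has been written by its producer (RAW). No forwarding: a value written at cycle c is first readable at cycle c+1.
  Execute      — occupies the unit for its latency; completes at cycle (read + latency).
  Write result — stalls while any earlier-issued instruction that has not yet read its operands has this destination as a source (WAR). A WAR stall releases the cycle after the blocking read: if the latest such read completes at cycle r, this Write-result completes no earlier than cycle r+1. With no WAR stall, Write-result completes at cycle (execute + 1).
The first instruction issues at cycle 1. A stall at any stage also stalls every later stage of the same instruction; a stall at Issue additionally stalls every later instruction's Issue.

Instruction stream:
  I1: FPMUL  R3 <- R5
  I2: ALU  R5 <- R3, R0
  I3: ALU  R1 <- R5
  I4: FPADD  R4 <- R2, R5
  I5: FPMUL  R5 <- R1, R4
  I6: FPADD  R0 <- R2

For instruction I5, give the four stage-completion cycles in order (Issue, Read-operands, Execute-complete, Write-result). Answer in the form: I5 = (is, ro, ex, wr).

I5 = (14, 19, 24, 25)

1) issue 1, read 2, done 7, write 8
2) issue 2, read 9, done 10, write 11  <RAW R3: wait I1 write@8>
3) issue 12, read 13, done 14, write 15  <struct: ALU busy until I2 writes@11>
4) issue 13, read 14, done 17, write 18
5) issue 14, read 19, done 24, write 25  <RAW R4: wait I4 write@18>
6) issue 19, read 20, done 23, write 24  <struct: FPADD busy until I4 writes@18>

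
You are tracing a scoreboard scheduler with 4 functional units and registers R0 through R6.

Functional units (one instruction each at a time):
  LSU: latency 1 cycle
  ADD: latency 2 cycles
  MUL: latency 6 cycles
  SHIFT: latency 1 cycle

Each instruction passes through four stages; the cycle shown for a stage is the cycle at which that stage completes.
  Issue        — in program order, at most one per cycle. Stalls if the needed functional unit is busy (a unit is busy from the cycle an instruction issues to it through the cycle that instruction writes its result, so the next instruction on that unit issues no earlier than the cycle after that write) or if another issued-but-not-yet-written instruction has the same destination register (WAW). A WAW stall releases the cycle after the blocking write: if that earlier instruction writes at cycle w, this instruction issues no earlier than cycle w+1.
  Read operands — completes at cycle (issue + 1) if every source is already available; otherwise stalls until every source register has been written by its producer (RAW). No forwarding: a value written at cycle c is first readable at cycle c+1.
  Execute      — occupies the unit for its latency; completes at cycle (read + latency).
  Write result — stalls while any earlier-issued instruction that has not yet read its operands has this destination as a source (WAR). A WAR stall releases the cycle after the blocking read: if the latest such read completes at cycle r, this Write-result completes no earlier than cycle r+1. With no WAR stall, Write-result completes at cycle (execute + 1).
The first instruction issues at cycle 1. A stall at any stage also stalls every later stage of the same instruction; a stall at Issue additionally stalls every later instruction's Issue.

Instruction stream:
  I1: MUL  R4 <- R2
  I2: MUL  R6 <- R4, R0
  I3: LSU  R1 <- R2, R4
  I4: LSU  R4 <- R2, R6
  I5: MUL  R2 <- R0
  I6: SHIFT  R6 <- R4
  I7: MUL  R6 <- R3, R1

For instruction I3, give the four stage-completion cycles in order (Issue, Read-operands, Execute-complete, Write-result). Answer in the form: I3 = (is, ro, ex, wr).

I3 = (11, 12, 13, 14)

cycle 1: I1 issues→MUL
cycle 2: I1 reads
cycle 8: I1 exec-done
cycle 9: I1 writes R4
cycle 10: I2 issues→MUL
cycle 11: I2 reads, I3 issues→LSU
cycle 12: I3 reads
cycle 13: I3 exec-done
cycle 14: I3 writes R1
cycle 15: I4 issues→LSU
cycle 17: I2 exec-done
cycle 18: I2 writes R6
cycle 19: I4 reads, I5 issues→MUL
cycle 20: I4 exec-done, I5 reads, I6 issues→SHIFT
cycle 21: I4 writes R4
cycle 22: I6 reads
cycle 23: I6 exec-done
cycle 24: I6 writes R6
cycle 26: I5 exec-done
cycle 27: I5 writes R2
cycle 28: I7 issues→MUL
cycle 29: I7 reads
cycle 35: I7 exec-done
cycle 36: I7 writes R6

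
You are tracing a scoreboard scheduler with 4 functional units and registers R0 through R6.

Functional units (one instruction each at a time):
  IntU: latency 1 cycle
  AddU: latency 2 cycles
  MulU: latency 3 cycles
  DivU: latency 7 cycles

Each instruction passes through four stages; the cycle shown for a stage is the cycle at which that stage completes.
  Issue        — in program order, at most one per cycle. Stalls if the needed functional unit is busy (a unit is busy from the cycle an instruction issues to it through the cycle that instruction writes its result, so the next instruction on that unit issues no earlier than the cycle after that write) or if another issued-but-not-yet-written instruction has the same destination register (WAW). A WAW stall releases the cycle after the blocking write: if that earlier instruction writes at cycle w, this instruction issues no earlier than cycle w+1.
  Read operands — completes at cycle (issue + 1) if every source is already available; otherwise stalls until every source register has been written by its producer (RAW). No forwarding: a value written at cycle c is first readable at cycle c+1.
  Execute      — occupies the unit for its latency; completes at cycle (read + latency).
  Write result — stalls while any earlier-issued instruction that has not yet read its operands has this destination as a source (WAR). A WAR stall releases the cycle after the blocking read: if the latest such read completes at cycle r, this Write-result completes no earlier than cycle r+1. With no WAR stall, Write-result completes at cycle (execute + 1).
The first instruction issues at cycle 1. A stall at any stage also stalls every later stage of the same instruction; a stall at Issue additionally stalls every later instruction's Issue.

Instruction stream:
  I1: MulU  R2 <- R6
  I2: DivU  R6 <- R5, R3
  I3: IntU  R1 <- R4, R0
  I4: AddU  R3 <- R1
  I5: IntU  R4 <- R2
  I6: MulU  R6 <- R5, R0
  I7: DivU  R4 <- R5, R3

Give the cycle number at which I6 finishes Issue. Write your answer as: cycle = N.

cycle = 12

cycle 1: issue I1 (MulU)
cycle 2: I1 read-ops, issue I2 (DivU)
cycle 3: I2 read-ops, issue I3 (IntU)
cycle 4: I3 read-ops, issue I4 (AddU)
cycle 5: I1 finished on MulU, I3 finished on IntU
cycle 6: I1→R2, I3→R1
cycle 7: I4 read-ops, issue I5 (IntU)
cycle 8: I5 read-ops
cycle 9: I4 finished on AddU, I5 finished on IntU
cycle 10: I2 finished on DivU, I4→R3, I5→R4
cycle 11: I2→R6
cycle 12: issue I6 (MulU)
cycle 13: I6 read-ops, issue I7 (DivU)
cycle 14: I7 read-ops
cycle 16: I6 finished on MulU
cycle 17: I6→R6
cycle 21: I7 finished on DivU
cycle 22: I7→R4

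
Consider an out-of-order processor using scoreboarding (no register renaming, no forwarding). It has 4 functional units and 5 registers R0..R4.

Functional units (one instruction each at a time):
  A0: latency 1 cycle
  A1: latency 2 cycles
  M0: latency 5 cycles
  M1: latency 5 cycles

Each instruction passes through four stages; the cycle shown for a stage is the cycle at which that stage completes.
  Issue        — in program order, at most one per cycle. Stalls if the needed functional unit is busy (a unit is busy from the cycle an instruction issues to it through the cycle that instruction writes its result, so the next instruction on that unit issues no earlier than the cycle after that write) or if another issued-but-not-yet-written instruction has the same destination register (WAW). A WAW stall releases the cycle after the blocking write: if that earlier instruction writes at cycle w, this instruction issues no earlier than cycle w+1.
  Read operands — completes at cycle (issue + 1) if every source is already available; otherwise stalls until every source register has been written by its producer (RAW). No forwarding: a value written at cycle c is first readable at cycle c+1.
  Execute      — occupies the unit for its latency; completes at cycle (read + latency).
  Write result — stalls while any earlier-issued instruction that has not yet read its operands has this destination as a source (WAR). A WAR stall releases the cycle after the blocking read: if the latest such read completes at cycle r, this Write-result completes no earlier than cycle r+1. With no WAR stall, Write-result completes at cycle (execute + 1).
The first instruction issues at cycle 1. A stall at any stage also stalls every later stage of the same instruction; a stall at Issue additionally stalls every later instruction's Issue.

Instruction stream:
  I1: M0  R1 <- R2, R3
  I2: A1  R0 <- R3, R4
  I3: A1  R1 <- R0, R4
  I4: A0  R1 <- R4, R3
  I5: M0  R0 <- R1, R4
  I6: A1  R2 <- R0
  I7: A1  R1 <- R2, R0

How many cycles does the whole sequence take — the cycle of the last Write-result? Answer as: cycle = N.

1) issue 1, read 2, done 7, write 8
2) issue 2, read 3, done 5, write 6
3) issue 9, read 10, done 12, write 13  <WAW R1: wait I1 write@8>
4) issue 14, read 15, done 16, write 17  <WAW R1: wait I3 write@13>
5) issue 15, read 18, done 23, write 24  <RAW R1: wait I4 write@17>
6) issue 16, read 25, done 27, write 28  <RAW R0: wait I5 write@24>
7) issue 29, read 30, done 32, write 33  <struct: A1 busy until I6 writes@28>

cycle = 33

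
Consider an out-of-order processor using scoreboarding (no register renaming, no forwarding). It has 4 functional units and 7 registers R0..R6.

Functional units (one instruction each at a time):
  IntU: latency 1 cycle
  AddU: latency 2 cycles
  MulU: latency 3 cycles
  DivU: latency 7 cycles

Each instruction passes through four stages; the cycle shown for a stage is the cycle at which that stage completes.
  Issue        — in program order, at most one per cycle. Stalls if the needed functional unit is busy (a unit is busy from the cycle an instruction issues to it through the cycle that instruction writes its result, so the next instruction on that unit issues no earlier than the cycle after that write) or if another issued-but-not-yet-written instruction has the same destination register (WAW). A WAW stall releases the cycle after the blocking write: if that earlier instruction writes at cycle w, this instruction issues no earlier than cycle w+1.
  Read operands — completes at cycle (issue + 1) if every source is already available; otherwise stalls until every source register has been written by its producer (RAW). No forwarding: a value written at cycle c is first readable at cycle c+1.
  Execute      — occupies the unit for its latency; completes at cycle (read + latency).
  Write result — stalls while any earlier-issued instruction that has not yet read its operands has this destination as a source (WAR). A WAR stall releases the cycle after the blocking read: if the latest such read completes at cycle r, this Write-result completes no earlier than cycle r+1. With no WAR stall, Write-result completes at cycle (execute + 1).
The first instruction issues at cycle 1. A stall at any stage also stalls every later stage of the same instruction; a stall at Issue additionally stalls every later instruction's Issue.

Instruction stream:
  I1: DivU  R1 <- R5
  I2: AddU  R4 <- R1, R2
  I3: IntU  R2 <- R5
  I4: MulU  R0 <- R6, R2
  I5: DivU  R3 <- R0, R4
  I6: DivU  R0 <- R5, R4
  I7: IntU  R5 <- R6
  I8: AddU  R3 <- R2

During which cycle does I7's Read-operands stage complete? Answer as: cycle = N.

I1: IS=1 RO=2 EX=9 WR=10
I2: IS=2 RO=11 EX=13 WR=14  [RAW R1: wait I1 write@10]
I3: IS=3 RO=4 EX=5 WR=12  [WAR R2: wait I2 read@11]
I4: IS=4 RO=13 EX=16 WR=17  [RAW R2: wait I3 write@12]
I5: IS=11 RO=18 EX=25 WR=26  [struct: DivU busy until I1 writes@10; RAW R0: wait I4 write@17]
I6: IS=27 RO=28 EX=35 WR=36  [struct: DivU busy until I5 writes@26]
I7: IS=28 RO=29 EX=30 WR=31
I8: IS=29 RO=30 EX=32 WR=33

cycle = 29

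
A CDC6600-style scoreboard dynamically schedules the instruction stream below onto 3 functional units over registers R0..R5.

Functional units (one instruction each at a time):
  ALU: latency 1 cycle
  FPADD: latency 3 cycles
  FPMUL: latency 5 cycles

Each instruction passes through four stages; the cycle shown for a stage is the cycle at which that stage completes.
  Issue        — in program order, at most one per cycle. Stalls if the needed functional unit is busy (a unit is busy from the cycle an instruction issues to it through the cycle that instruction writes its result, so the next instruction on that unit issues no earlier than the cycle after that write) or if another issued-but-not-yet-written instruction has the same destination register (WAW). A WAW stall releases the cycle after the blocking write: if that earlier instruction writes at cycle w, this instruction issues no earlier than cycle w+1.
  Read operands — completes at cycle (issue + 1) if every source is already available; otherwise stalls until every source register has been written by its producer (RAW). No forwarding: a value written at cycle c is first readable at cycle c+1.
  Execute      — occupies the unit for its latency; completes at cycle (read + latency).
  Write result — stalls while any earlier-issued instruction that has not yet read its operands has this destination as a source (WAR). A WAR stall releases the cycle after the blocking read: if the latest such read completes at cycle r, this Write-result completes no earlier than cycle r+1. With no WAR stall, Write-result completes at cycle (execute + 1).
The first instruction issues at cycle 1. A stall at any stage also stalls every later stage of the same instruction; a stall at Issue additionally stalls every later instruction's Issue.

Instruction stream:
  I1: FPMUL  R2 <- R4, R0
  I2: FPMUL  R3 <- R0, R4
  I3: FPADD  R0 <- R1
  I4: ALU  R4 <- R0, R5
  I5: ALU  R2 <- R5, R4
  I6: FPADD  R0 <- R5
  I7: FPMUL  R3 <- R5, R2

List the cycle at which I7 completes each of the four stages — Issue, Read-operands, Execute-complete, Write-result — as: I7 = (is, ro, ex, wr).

I7 = (21, 23, 28, 29)

t=1  I1→FPMUL
t=2  I1 RO
t=7  I1 EX
t=8  I1 WR R2
t=9  I2→FPMUL
t=10  I2 RO, I3→FPADD
t=11  I3 RO, I4→ALU
t=14  I3 EX
t=15  I2 EX, I3 WR R0
t=16  I2 WR R3, I4 RO
t=17  I4 EX
t=18  I4 WR R4
t=19  I5→ALU
t=20  I5 RO, I6→FPADD
t=21  I5 EX, I6 RO, I7→FPMUL
t=22  I5 WR R2
t=23  I7 RO
t=24  I6 EX
t=25  I6 WR R0
t=28  I7 EX
t=29  I7 WR R3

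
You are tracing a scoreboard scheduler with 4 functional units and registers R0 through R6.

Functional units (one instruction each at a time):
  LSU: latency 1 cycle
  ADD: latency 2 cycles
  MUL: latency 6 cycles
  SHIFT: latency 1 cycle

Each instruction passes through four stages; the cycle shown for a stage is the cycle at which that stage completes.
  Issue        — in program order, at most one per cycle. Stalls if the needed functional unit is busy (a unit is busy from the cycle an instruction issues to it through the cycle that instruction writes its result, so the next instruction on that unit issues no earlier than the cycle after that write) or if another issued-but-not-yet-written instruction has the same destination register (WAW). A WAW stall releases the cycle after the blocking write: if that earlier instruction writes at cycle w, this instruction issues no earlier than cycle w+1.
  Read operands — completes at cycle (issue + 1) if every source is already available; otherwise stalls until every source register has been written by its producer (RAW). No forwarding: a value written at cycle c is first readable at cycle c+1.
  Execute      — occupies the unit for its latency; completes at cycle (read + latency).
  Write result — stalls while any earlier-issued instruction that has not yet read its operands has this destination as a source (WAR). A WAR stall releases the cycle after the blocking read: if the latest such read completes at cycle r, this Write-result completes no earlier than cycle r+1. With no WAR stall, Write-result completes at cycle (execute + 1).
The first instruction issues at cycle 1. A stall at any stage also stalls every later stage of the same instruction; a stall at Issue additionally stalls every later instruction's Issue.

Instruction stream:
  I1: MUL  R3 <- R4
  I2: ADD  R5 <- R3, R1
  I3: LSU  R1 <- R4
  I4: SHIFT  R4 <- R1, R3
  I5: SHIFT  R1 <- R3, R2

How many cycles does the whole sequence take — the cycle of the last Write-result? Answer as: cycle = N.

I1 -> (1, 2, 8, 9)
I2 -> (2, 10, 12, 13)  // RAW R3: wait I1 write@9
I3 -> (3, 4, 5, 11)  // WAR R1: wait I2 read@10
I4 -> (4, 12, 13, 14)  // RAW R1: wait I3 write@11
I5 -> (15, 16, 17, 18)  // struct: SHIFT busy until I4 writes@14

cycle = 18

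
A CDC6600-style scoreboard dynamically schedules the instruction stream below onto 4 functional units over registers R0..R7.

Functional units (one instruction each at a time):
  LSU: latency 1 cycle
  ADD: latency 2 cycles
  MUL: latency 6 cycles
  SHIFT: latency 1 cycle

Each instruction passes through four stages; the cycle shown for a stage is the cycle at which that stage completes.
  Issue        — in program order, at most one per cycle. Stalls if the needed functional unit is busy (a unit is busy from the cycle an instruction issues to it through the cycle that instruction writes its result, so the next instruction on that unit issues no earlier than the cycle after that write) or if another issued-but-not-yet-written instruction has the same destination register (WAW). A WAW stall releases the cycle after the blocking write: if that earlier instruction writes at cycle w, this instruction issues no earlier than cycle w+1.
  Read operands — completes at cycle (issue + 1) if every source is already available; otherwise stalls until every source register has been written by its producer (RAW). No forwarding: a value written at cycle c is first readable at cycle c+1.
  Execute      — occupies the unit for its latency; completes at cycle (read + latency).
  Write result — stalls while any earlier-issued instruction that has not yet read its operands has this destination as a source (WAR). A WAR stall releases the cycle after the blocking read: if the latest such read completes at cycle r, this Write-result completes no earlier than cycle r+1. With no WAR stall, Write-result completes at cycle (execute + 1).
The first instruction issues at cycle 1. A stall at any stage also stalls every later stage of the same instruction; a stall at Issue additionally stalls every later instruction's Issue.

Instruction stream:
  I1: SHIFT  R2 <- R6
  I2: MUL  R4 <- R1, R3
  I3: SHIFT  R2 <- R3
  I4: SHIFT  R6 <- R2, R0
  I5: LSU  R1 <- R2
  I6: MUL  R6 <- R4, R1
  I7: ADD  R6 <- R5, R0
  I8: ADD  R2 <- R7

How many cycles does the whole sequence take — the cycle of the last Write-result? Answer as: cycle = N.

[I1] 1/2/3/4
[I2] 2/3/9/10
[I3] 5/6/7/8  (struct: SHIFT busy until I1 writes@4)
[I4] 9/10/11/12  (struct: SHIFT busy until I3 writes@8)
[I5] 10/11/12/13
[I6] 13/14/20/21  (WAW R6: wait I4 write@12)
[I7] 22/23/25/26  (WAW R6: wait I6 write@21)
[I8] 27/28/30/31  (struct: ADD busy until I7 writes@26)

cycle = 31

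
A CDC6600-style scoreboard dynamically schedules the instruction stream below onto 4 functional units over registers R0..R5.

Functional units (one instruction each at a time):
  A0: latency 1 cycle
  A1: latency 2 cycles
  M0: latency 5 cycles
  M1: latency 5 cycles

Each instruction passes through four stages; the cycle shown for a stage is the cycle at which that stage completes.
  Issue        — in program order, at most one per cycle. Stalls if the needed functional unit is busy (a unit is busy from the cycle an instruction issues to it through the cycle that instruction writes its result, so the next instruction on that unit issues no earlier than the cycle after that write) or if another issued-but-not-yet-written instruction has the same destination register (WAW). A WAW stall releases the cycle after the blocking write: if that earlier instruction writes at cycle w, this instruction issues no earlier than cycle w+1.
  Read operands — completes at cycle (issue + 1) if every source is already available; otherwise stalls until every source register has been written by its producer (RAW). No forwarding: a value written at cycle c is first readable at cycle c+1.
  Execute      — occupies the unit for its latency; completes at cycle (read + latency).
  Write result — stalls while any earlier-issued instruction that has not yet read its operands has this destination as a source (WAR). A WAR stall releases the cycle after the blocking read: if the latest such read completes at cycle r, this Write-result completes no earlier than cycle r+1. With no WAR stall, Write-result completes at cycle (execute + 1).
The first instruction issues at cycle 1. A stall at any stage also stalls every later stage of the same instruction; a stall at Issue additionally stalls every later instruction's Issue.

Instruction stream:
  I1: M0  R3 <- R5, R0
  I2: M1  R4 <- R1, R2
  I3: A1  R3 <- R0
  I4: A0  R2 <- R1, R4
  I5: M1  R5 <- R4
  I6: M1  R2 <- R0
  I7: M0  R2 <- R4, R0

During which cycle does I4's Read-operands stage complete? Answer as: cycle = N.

t=1  I1 issues→M0
t=2  I1 reads, I2 issues→M1
t=3  I2 reads
t=7  I1 exec-done
t=8  I1 writes R3, I2 exec-done
t=9  I2 writes R4, I3 issues→A1
t=10  I3 reads, I4 issues→A0
t=11  I4 reads, I5 issues→M1
t=12  I3 exec-done, I4 exec-done, I5 reads
t=13  I3 writes R3, I4 writes R2
t=17  I5 exec-done
t=18  I5 writes R5
t=19  I6 issues→M1
t=20  I6 reads
t=25  I6 exec-done
t=26  I6 writes R2
t=27  I7 issues→M0
t=28  I7 reads
t=33  I7 exec-done
t=34  I7 writes R2

cycle = 11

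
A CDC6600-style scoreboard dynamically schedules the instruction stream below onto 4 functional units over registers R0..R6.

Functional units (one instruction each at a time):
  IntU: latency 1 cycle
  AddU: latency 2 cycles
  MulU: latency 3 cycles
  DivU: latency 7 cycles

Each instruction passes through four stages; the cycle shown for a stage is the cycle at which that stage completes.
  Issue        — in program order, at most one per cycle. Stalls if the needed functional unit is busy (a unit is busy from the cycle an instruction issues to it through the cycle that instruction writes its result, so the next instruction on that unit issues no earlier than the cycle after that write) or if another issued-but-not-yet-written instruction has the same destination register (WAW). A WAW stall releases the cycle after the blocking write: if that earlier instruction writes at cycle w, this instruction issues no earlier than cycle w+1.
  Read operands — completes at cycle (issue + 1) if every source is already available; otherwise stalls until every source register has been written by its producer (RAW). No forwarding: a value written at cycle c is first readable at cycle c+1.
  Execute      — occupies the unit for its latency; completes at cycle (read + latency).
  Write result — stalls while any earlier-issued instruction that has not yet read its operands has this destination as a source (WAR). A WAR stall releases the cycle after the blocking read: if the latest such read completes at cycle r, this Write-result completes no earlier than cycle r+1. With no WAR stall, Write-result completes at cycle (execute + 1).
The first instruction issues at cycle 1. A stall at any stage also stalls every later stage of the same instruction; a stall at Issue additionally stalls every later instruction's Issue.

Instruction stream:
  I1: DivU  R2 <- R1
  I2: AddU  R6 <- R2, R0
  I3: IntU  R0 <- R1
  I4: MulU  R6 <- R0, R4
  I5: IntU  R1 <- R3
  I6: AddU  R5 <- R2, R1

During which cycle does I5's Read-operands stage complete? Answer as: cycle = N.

c1: issue I1 (DivU)
c2: I1 read-ops; issue I2 (AddU)
c3: issue I3 (IntU)
c4: I3 read-ops
c5: I3 finished on IntU
c9: I1 finished on DivU
c10: I1→R2
c11: I2 read-ops
c12: I3→R0
c13: I2 finished on AddU
c14: I2→R6
c15: issue I4 (MulU)
c16: I4 read-ops; issue I5 (IntU)
c17: I5 read-ops; issue I6 (AddU)
c18: I5 finished on IntU
c19: I4 finished on MulU; I5→R1
c20: I4→R6; I6 read-ops
c22: I6 finished on AddU
c23: I6→R5

cycle = 17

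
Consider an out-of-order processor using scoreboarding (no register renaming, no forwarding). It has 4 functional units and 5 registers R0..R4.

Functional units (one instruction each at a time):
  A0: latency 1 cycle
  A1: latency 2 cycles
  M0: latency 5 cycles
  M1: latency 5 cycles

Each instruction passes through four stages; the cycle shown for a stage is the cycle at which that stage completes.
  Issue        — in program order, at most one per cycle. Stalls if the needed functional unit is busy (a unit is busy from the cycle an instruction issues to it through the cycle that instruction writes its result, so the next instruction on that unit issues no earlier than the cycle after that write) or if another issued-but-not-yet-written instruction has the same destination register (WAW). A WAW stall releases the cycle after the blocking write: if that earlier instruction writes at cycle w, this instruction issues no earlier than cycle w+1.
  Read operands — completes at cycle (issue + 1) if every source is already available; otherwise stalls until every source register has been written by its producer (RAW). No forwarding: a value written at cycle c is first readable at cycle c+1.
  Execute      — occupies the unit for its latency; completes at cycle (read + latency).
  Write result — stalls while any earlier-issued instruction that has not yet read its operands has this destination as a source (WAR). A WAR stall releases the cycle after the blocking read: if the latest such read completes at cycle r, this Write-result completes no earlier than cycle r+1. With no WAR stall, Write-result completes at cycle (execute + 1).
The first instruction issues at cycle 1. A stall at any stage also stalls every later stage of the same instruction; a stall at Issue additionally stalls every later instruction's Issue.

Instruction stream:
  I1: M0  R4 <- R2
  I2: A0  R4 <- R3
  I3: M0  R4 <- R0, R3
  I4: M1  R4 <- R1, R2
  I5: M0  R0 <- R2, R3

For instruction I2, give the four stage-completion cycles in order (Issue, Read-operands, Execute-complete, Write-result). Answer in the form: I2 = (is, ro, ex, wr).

I2 = (9, 10, 11, 12)

  I1 | 1 | 2 | 7 | 8
  I2 | 9 | 10 | 11 | 12   WAW R4: wait I1 write@8
  I3 | 13 | 14 | 19 | 20   WAW R4: wait I2 write@12
  I4 | 21 | 22 | 27 | 28   WAW R4: wait I3 write@20
  I5 | 22 | 23 | 28 | 29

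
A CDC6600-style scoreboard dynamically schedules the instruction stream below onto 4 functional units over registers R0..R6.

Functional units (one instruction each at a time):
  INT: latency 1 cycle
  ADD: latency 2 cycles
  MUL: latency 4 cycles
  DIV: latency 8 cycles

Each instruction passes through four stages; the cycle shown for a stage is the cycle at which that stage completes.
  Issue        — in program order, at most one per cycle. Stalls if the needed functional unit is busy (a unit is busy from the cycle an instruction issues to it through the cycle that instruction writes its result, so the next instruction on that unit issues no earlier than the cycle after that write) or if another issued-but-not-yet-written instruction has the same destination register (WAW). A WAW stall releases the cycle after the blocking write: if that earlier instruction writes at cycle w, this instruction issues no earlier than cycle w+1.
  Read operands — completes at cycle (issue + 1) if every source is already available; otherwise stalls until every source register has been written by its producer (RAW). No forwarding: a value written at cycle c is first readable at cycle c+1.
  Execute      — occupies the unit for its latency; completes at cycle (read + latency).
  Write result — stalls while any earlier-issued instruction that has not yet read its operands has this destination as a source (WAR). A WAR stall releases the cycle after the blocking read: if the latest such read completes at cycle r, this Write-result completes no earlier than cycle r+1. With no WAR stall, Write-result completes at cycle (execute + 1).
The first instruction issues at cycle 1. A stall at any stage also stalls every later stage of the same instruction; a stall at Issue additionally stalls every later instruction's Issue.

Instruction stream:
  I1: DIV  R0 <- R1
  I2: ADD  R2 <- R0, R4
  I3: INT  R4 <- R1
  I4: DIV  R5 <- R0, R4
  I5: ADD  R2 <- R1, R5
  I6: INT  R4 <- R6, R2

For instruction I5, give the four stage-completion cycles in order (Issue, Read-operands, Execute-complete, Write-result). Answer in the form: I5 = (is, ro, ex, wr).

I5 = (16, 24, 26, 27)

[I1] 1/2/10/11
[I2] 2/12/14/15  (RAW R0: wait I1 write@11)
[I3] 3/4/5/13  (WAR R4: wait I2 read@12)
[I4] 12/14/22/23  (struct: DIV busy until I1 writes@11; RAW R4: wait I3 write@13)
[I5] 16/24/26/27  (struct: ADD busy until I2 writes@15; RAW R5: wait I4 write@23)
[I6] 17/28/29/30  (RAW R2: wait I5 write@27)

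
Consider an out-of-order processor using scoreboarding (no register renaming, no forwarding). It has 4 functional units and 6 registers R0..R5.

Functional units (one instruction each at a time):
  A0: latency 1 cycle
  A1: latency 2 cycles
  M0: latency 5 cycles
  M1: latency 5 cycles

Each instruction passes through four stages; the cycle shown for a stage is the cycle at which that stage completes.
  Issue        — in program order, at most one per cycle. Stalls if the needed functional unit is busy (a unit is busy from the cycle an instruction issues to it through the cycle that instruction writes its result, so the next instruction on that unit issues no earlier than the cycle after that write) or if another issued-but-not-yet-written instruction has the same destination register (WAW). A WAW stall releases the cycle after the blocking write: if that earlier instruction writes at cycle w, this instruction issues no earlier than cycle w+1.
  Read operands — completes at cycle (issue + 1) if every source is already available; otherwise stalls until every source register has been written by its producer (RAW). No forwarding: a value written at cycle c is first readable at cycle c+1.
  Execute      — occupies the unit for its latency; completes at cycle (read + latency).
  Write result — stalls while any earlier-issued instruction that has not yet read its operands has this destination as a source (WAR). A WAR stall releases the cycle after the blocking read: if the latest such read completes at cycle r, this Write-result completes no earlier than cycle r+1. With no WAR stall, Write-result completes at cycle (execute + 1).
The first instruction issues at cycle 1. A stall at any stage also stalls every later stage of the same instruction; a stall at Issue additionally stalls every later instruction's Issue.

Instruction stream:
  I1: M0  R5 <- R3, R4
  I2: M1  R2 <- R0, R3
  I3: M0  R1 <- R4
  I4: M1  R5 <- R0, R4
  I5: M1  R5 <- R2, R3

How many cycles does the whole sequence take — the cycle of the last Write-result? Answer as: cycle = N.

cycle = 25

t=1  issue I1 (M0)
t=2  I1 read-ops; issue I2 (M1)
t=3  I2 read-ops
t=7  I1 finished on M0
t=8  I1→R5; I2 finished on M1
t=9  I2→R2; issue I3 (M0)
t=10  I3 read-ops; issue I4 (M1)
t=11  I4 read-ops
t=15  I3 finished on M0
t=16  I3→R1; I4 finished on M1
t=17  I4→R5
t=18  issue I5 (M1)
t=19  I5 read-ops
t=24  I5 finished on M1
t=25  I5→R5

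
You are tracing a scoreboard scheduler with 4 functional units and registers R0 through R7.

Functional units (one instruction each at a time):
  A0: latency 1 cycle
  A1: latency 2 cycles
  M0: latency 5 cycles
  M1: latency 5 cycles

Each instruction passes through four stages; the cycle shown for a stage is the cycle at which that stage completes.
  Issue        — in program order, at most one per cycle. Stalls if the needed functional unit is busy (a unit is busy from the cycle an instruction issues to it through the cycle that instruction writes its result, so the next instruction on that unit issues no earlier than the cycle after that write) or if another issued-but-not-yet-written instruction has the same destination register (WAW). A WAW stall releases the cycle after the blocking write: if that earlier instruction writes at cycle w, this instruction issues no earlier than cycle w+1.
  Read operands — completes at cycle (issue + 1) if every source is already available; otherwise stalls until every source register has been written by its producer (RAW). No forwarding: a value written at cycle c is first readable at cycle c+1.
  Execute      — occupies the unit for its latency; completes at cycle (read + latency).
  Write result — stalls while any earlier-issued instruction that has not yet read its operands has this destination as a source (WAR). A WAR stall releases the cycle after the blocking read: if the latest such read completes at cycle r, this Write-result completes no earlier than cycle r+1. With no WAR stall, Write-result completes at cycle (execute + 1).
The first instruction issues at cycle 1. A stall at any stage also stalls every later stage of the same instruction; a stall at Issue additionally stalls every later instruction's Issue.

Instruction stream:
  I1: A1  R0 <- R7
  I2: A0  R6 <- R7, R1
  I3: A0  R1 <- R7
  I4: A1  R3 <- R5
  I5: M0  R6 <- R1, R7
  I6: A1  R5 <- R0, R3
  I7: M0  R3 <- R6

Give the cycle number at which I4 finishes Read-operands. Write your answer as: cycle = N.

cycle = 8

cycle 1: I1 issues→A1
cycle 2: I1 reads · I2 issues→A0
cycle 3: I2 reads
cycle 4: I1 exec-done · I2 exec-done
cycle 5: I1 writes R0 · I2 writes R6
cycle 6: I3 issues→A0
cycle 7: I3 reads · I4 issues→A1
cycle 8: I3 exec-done · I4 reads · I5 issues→M0
cycle 9: I3 writes R1
cycle 10: I4 exec-done · I5 reads
cycle 11: I4 writes R3
cycle 12: I6 issues→A1
cycle 13: I6 reads
cycle 15: I5 exec-done · I6 exec-done
cycle 16: I5 writes R6 · I6 writes R5
cycle 17: I7 issues→M0
cycle 18: I7 reads
cycle 23: I7 exec-done
cycle 24: I7 writes R3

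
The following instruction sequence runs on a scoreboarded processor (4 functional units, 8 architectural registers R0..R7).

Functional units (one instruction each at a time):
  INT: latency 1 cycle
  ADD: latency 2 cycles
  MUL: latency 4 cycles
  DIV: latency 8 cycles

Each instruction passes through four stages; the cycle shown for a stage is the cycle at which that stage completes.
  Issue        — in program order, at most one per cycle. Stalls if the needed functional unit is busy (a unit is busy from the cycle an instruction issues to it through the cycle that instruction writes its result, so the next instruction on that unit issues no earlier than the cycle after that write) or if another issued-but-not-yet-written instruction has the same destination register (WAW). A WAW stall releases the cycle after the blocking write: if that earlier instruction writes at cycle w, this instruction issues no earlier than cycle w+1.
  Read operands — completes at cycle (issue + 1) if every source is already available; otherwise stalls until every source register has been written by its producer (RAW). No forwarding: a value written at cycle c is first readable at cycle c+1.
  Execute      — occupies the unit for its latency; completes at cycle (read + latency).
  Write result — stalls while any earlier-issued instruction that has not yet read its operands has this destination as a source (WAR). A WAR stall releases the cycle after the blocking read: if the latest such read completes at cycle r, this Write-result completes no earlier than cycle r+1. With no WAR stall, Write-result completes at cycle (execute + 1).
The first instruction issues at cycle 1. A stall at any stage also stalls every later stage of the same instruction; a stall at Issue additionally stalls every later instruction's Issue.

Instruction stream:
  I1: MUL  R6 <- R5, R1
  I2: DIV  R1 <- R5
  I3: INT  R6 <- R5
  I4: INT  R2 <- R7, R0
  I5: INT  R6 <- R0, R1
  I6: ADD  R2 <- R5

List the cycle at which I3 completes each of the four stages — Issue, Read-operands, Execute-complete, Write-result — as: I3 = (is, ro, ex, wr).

I3 = (8, 9, 10, 11)

I1  is:1  ro:2  ex:6  wr:7
I2  is:2  ro:3  ex:11  wr:12
I3  is:8  ro:9  ex:10  wr:11  — WAW R6: wait I1 write@7
I4  is:12  ro:13  ex:14  wr:15  — struct: INT busy until I3 writes@11
I5  is:16  ro:17  ex:18  wr:19  — struct: INT busy until I4 writes@15
I6  is:17  ro:18  ex:20  wr:21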